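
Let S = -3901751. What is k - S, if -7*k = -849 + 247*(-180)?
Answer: 27357566/7 ≈ 3.9082e+6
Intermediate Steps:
k = 45309/7 (k = -(-849 + 247*(-180))/7 = -(-849 - 44460)/7 = -⅐*(-45309) = 45309/7 ≈ 6472.7)
k - S = 45309/7 - 1*(-3901751) = 45309/7 + 3901751 = 27357566/7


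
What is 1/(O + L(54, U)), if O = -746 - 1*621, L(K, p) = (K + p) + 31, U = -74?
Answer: -1/1356 ≈ -0.00073746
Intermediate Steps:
L(K, p) = 31 + K + p
O = -1367 (O = -746 - 621 = -1367)
1/(O + L(54, U)) = 1/(-1367 + (31 + 54 - 74)) = 1/(-1367 + 11) = 1/(-1356) = -1/1356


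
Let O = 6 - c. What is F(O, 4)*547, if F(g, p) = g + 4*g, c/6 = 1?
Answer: 0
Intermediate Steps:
c = 6 (c = 6*1 = 6)
O = 0 (O = 6 - 1*6 = 6 - 6 = 0)
F(g, p) = 5*g
F(O, 4)*547 = (5*0)*547 = 0*547 = 0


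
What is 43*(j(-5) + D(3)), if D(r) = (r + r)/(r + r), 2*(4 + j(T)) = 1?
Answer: -215/2 ≈ -107.50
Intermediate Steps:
j(T) = -7/2 (j(T) = -4 + (½)*1 = -4 + ½ = -7/2)
D(r) = 1 (D(r) = (2*r)/((2*r)) = (2*r)*(1/(2*r)) = 1)
43*(j(-5) + D(3)) = 43*(-7/2 + 1) = 43*(-5/2) = -215/2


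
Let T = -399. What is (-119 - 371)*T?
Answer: 195510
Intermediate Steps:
(-119 - 371)*T = (-119 - 371)*(-399) = -490*(-399) = 195510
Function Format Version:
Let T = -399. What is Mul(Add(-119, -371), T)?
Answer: 195510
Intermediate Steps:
Mul(Add(-119, -371), T) = Mul(Add(-119, -371), -399) = Mul(-490, -399) = 195510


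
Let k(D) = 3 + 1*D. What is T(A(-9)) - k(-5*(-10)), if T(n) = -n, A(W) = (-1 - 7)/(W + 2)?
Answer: -379/7 ≈ -54.143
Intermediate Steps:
k(D) = 3 + D
A(W) = -8/(2 + W)
T(A(-9)) - k(-5*(-10)) = -(-8)/(2 - 9) - (3 - 5*(-10)) = -(-8)/(-7) - (3 + 50) = -(-8)*(-1)/7 - 1*53 = -1*8/7 - 53 = -8/7 - 53 = -379/7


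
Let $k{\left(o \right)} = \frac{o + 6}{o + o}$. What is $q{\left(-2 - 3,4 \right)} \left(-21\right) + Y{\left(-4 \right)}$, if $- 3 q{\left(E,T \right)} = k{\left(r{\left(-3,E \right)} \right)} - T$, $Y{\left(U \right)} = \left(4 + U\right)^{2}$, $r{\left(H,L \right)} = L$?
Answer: $- \frac{287}{10} \approx -28.7$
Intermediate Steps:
$k{\left(o \right)} = \frac{6 + o}{2 o}$
$q{\left(E,T \right)} = \frac{T}{3} - \frac{6 + E}{6 E}$ ($q{\left(E,T \right)} = - \frac{\frac{6 + E}{2 E} - T}{3} = - \frac{- T + \frac{6 + E}{2 E}}{3} = \frac{T}{3} - \frac{6 + E}{6 E}$)
$q{\left(-2 - 3,4 \right)} \left(-21\right) + Y{\left(-4 \right)} = \left(- \frac{1}{6} - \frac{1}{-2 - 3} + \frac{1}{3} \cdot 4\right) \left(-21\right) + \left(4 - 4\right)^{2} = \left(- \frac{1}{6} - \frac{1}{-2 - 3} + \frac{4}{3}\right) \left(-21\right) + 0^{2} = \left(- \frac{1}{6} - \frac{1}{-5} + \frac{4}{3}\right) \left(-21\right) + 0 = \left(- \frac{1}{6} - - \frac{1}{5} + \frac{4}{3}\right) \left(-21\right) + 0 = \left(- \frac{1}{6} + \frac{1}{5} + \frac{4}{3}\right) \left(-21\right) + 0 = \frac{41}{30} \left(-21\right) + 0 = - \frac{287}{10} + 0 = - \frac{287}{10}$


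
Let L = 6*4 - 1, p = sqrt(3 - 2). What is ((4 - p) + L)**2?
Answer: 676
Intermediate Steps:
p = 1 (p = sqrt(1) = 1)
L = 23 (L = 24 - 1 = 23)
((4 - p) + L)**2 = ((4 - 1*1) + 23)**2 = ((4 - 1) + 23)**2 = (3 + 23)**2 = 26**2 = 676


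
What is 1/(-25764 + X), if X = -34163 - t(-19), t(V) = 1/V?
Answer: -19/1138612 ≈ -1.6687e-5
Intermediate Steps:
X = -649096/19 (X = -34163 - 1/(-19) = -34163 - 1*(-1/19) = -34163 + 1/19 = -649096/19 ≈ -34163.)
1/(-25764 + X) = 1/(-25764 - 649096/19) = 1/(-1138612/19) = -19/1138612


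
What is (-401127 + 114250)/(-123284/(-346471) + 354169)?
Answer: -99394561067/122709410883 ≈ -0.81000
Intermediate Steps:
(-401127 + 114250)/(-123284/(-346471) + 354169) = -286877/(-123284*(-1/346471) + 354169) = -286877/(123284/346471 + 354169) = -286877/122709410883/346471 = -286877*346471/122709410883 = -99394561067/122709410883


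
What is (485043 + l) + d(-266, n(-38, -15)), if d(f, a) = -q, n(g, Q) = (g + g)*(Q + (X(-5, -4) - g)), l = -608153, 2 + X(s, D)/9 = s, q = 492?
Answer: -123602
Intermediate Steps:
X(s, D) = -18 + 9*s
n(g, Q) = 2*g*(-63 + Q - g) (n(g, Q) = (g + g)*(Q + ((-18 + 9*(-5)) - g)) = (2*g)*(Q + ((-18 - 45) - g)) = (2*g)*(Q + (-63 - g)) = (2*g)*(-63 + Q - g) = 2*g*(-63 + Q - g))
d(f, a) = -492 (d(f, a) = -1*492 = -492)
(485043 + l) + d(-266, n(-38, -15)) = (485043 - 608153) - 492 = -123110 - 492 = -123602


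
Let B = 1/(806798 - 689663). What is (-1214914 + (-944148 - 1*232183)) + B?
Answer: -280098483074/117135 ≈ -2.3912e+6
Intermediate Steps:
B = 1/117135 ≈ 8.5372e-6
(-1214914 + (-944148 - 1*232183)) + B = (-1214914 + (-944148 - 1*232183)) + 1/117135 = (-1214914 + (-944148 - 232183)) + 1/117135 = (-1214914 - 1176331) + 1/117135 = -2391245 + 1/117135 = -280098483074/117135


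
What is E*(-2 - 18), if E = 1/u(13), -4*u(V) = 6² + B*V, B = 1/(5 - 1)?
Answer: 320/157 ≈ 2.0382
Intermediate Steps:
B = ¼ (B = 1/4 = ¼ ≈ 0.25000)
u(V) = -9 - V/16 (u(V) = -(6² + V/4)/4 = -(36 + V/4)/4 = -9 - V/16)
E = -16/157 (E = 1/(-9 - 1/16*13) = 1/(-9 - 13/16) = 1/(-157/16) = -16/157 ≈ -0.10191)
E*(-2 - 18) = -16*(-2 - 18)/157 = -16/157*(-20) = 320/157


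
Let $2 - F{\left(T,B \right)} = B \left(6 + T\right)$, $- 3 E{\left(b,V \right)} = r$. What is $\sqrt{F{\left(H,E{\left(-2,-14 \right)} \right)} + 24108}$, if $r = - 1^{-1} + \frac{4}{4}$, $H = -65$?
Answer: $\sqrt{24110} \approx 155.27$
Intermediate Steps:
$r = 0$ ($r = \left(-1\right) 1 + 4 \cdot \frac{1}{4} = -1 + 1 = 0$)
$E{\left(b,V \right)} = 0$ ($E{\left(b,V \right)} = \left(- \frac{1}{3}\right) 0 = 0$)
$F{\left(T,B \right)} = 2 - B \left(6 + T\right)$
$\sqrt{F{\left(H,E{\left(-2,-14 \right)} \right)} + 24108} = \sqrt{\left(2 - 0 - 0 \left(-65\right)\right) + 24108} = \sqrt{\left(2 + 0 + 0\right) + 24108} = \sqrt{2 + 24108} = \sqrt{24110}$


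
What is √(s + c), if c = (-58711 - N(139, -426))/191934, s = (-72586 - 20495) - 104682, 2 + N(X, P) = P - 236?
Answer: I*√809481681019614/63978 ≈ 444.71*I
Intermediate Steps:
N(X, P) = -238 + P (N(X, P) = -2 + (P - 236) = -2 + (-236 + P) = -238 + P)
s = -197763 (s = -93081 - 104682 = -197763)
c = -19349/63978 (c = (-58711 - (-238 - 426))/191934 = (-58711 - 1*(-664))*(1/191934) = (-58711 + 664)*(1/191934) = -58047*1/191934 = -19349/63978 ≈ -0.30243)
√(s + c) = √(-197763 - 19349/63978) = √(-12652500563/63978) = I*√809481681019614/63978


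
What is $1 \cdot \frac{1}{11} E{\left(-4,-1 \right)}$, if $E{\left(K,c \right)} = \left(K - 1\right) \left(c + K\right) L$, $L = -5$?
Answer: $- \frac{125}{11} \approx -11.364$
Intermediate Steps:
$E{\left(K,c \right)} = - 5 \left(-1 + K\right) \left(K + c\right)$ ($E{\left(K,c \right)} = \left(K - 1\right) \left(c + K\right) \left(-5\right) = \left(-1 + K\right) \left(K + c\right) \left(-5\right) = - 5 \left(-1 + K\right) \left(K + c\right)$)
$1 \cdot \frac{1}{11} E{\left(-4,-1 \right)} = 1 \cdot \frac{1}{11} \left(- 5 \left(-4\right)^{2} + 5 \left(-4\right) + 5 \left(-1\right) - \left(-20\right) \left(-1\right)\right) = 1 \cdot \frac{1}{11} \left(\left(-5\right) 16 - 20 - 5 - 20\right) = \frac{-80 - 20 - 5 - 20}{11} = \frac{1}{11} \left(-125\right) = - \frac{125}{11}$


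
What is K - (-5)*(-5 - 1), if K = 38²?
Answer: 1414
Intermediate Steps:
K = 1444
K - (-5)*(-5 - 1) = 1444 - (-5)*(-5 - 1) = 1444 - (-5)*(-6) = 1444 - 1*30 = 1444 - 30 = 1414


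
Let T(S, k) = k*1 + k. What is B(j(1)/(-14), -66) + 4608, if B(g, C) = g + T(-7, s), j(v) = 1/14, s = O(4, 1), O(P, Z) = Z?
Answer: 903559/196 ≈ 4610.0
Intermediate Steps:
s = 1
j(v) = 1/14
T(S, k) = 2*k (T(S, k) = k + k = 2*k)
B(g, C) = 2 + g (B(g, C) = g + 2*1 = g + 2 = 2 + g)
B(j(1)/(-14), -66) + 4608 = (2 + (1/14)/(-14)) + 4608 = (2 + (1/14)*(-1/14)) + 4608 = (2 - 1/196) + 4608 = 391/196 + 4608 = 903559/196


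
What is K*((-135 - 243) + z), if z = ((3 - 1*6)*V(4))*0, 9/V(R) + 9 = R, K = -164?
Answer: 61992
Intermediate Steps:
V(R) = 9/(-9 + R)
z = 0 (z = ((3 - 1*6)*(9/(-9 + 4)))*0 = ((3 - 6)*(9/(-5)))*0 = -27*(-1)/5*0 = -3*(-9/5)*0 = (27/5)*0 = 0)
K*((-135 - 243) + z) = -164*((-135 - 243) + 0) = -164*(-378 + 0) = -164*(-378) = 61992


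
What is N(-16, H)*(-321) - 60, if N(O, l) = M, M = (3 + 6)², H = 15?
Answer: -26061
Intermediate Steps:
M = 81 (M = 9² = 81)
N(O, l) = 81
N(-16, H)*(-321) - 60 = 81*(-321) - 60 = -26001 - 60 = -26061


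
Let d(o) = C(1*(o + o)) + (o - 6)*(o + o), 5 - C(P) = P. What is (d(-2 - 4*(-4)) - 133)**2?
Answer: 4624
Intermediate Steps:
C(P) = 5 - P
d(o) = 5 - 2*o + 2*o*(-6 + o) (d(o) = (5 - (o + o)) + (o - 6)*(o + o) = (5 - 2*o) + (-6 + o)*(2*o) = (5 - 2*o) + 2*o*(-6 + o) = 5 - 2*o + 2*o*(-6 + o))
(d(-2 - 4*(-4)) - 133)**2 = ((5 - 14*(-2 - 4*(-4)) + 2*(-2 - 4*(-4))**2) - 133)**2 = ((5 - 14*(-2 + 16) + 2*(-2 + 16)**2) - 133)**2 = ((5 - 14*14 + 2*14**2) - 133)**2 = ((5 - 196 + 2*196) - 133)**2 = ((5 - 196 + 392) - 133)**2 = (201 - 133)**2 = 68**2 = 4624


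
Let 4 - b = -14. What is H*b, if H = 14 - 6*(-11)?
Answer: 1440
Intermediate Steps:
H = 80 (H = 14 + 66 = 80)
b = 18 (b = 4 - 1*(-14) = 4 + 14 = 18)
H*b = 80*18 = 1440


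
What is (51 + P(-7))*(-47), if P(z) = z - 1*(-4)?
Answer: -2256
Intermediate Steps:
P(z) = 4 + z (P(z) = z + 4 = 4 + z)
(51 + P(-7))*(-47) = (51 + (4 - 7))*(-47) = (51 - 3)*(-47) = 48*(-47) = -2256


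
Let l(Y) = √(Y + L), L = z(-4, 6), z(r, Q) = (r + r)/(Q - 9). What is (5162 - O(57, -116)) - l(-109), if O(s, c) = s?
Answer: 5105 - I*√957/3 ≈ 5105.0 - 10.312*I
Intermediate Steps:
z(r, Q) = 2*r/(-9 + Q) (z(r, Q) = (2*r)/(-9 + Q) = 2*r/(-9 + Q))
L = 8/3 (L = 2*(-4)/(-9 + 6) = 2*(-4)/(-3) = 2*(-4)*(-⅓) = 8/3 ≈ 2.6667)
l(Y) = √(8/3 + Y) (l(Y) = √(Y + 8/3) = √(8/3 + Y))
(5162 - O(57, -116)) - l(-109) = (5162 - 1*57) - √(24 + 9*(-109))/3 = (5162 - 57) - √(24 - 981)/3 = 5105 - √(-957)/3 = 5105 - I*√957/3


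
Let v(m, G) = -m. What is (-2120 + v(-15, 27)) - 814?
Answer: -2919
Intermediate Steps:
(-2120 + v(-15, 27)) - 814 = (-2120 - 1*(-15)) - 814 = (-2120 + 15) - 814 = -2105 - 814 = -2919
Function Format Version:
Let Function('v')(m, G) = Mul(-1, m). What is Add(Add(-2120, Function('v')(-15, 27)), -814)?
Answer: -2919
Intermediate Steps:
Add(Add(-2120, Function('v')(-15, 27)), -814) = Add(Add(-2120, Mul(-1, -15)), -814) = Add(Add(-2120, 15), -814) = Add(-2105, -814) = -2919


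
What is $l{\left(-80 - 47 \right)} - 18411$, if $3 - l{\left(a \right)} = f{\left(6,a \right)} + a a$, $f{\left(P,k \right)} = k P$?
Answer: $-33775$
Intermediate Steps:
$f{\left(P,k \right)} = P k$
$l{\left(a \right)} = 3 - a^{2} - 6 a$ ($l{\left(a \right)} = 3 - \left(6 a + a a\right) = 3 - \left(6 a + a^{2}\right) = 3 - \left(a^{2} + 6 a\right) = 3 - a^{2} - 6 a$)
$l{\left(-80 - 47 \right)} - 18411 = \left(3 - \left(-80 - 47\right)^{2} - 6 \left(-80 - 47\right)\right) - 18411 = \left(3 - \left(-127\right)^{2} - -762\right) - 18411 = \left(3 - 16129 + 762\right) - 18411 = -15364 - 18411 = -33775$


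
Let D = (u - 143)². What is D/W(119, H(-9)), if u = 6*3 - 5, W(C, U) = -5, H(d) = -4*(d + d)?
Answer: -3380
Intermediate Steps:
H(d) = -8*d
u = 13 (u = 18 - 5 = 13)
D = 16900 (D = (13 - 143)² = (-130)² = 16900)
D/W(119, H(-9)) = 16900/(-5) = 16900*(-⅕) = -3380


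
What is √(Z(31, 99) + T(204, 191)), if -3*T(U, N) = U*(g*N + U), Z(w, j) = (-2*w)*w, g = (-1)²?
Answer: 3*I*√3198 ≈ 169.65*I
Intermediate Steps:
g = 1
Z(w, j) = -2*w²
T(U, N) = -U*(N + U)/3 (T(U, N) = -U*(1*N + U)/3 = -U*(N + U)/3)
√(Z(31, 99) + T(204, 191)) = √(-2*31² - ⅓*204*(191 + 204)) = √(-2*961 - ⅓*204*395) = √(-1922 - 26860) = √(-28782) = 3*I*√3198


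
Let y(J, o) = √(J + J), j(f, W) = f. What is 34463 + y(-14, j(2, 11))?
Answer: 34463 + 2*I*√7 ≈ 34463.0 + 5.2915*I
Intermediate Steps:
y(J, o) = √2*√J (y(J, o) = √(2*J) = √2*√J)
34463 + y(-14, j(2, 11)) = 34463 + √2*√(-14) = 34463 + √2*(I*√14) = 34463 + 2*I*√7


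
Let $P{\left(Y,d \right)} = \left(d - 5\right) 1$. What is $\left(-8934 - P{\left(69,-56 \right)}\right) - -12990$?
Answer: $4117$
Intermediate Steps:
$P{\left(Y,d \right)} = -5 + d$ ($P{\left(Y,d \right)} = \left(-5 + d\right) 1 = -5 + d$)
$\left(-8934 - P{\left(69,-56 \right)}\right) - -12990 = \left(-8934 - \left(-5 - 56\right)\right) - -12990 = \left(-8934 - -61\right) + 12990 = \left(-8934 + 61\right) + 12990 = -8873 + 12990 = 4117$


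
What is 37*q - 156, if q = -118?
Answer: -4522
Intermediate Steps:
37*q - 156 = 37*(-118) - 156 = -4366 - 156 = -4522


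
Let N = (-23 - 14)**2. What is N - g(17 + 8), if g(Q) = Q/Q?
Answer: 1368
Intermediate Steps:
g(Q) = 1
N = 1369 (N = (-37)**2 = 1369)
N - g(17 + 8) = 1369 - 1*1 = 1369 - 1 = 1368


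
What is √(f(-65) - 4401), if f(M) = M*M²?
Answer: 11*I*√2306 ≈ 528.23*I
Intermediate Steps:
f(M) = M³
√(f(-65) - 4401) = √((-65)³ - 4401) = √(-274625 - 4401) = √(-279026) = 11*I*√2306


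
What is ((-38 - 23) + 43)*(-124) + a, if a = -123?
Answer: 2109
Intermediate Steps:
((-38 - 23) + 43)*(-124) + a = ((-38 - 23) + 43)*(-124) - 123 = (-61 + 43)*(-124) - 123 = -18*(-124) - 123 = 2232 - 123 = 2109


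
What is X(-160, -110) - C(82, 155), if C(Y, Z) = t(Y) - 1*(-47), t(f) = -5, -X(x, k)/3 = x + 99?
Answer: 141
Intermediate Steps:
X(x, k) = -297 - 3*x (X(x, k) = -3*(x + 99) = -3*(99 + x) = -297 - 3*x)
C(Y, Z) = 42 (C(Y, Z) = -5 - 1*(-47) = -5 + 47 = 42)
X(-160, -110) - C(82, 155) = (-297 - 3*(-160)) - 1*42 = (-297 + 480) - 42 = 183 - 42 = 141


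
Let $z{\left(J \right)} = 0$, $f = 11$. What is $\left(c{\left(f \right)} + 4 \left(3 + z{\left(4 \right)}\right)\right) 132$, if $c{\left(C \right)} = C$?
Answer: $3036$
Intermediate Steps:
$\left(c{\left(f \right)} + 4 \left(3 + z{\left(4 \right)}\right)\right) 132 = \left(11 + 4 \left(3 + 0\right)\right) 132 = \left(11 + 4 \cdot 3\right) 132 = \left(11 + 12\right) 132 = 23 \cdot 132 = 3036$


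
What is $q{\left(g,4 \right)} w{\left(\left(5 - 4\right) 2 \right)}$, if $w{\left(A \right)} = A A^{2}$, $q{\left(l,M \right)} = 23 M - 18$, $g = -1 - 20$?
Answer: $592$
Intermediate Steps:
$g = -21$ ($g = -1 - 20 = -21$)
$q{\left(l,M \right)} = -18 + 23 M$
$w{\left(A \right)} = A^{3}$
$q{\left(g,4 \right)} w{\left(\left(5 - 4\right) 2 \right)} = \left(-18 + 23 \cdot 4\right) \left(\left(5 - 4\right) 2\right)^{3} = \left(-18 + 92\right) \left(1 \cdot 2\right)^{3} = 74 \cdot 2^{3} = 74 \cdot 8 = 592$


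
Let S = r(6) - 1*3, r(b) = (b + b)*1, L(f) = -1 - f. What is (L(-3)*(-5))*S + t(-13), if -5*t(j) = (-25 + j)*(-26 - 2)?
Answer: -1514/5 ≈ -302.80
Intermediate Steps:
r(b) = 2*b (r(b) = (2*b)*1 = 2*b)
t(j) = -140 + 28*j/5 (t(j) = -(-25 + j)*(-26 - 2)/5 = -(-25 + j)*(-28)/5 = -(700 - 28*j)/5 = -140 + 28*j/5)
S = 9 (S = 2*6 - 1*3 = 12 - 3 = 9)
(L(-3)*(-5))*S + t(-13) = ((-1 - 1*(-3))*(-5))*9 + (-140 + (28/5)*(-13)) = ((-1 + 3)*(-5))*9 + (-140 - 364/5) = (2*(-5))*9 - 1064/5 = -10*9 - 1064/5 = -90 - 1064/5 = -1514/5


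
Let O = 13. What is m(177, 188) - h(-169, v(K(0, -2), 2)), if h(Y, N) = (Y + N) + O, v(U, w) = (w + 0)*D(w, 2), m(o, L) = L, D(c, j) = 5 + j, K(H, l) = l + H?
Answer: 330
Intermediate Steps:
K(H, l) = H + l
v(U, w) = 7*w (v(U, w) = (w + 0)*(5 + 2) = w*7 = 7*w)
h(Y, N) = 13 + N + Y (h(Y, N) = (Y + N) + 13 = (N + Y) + 13 = 13 + N + Y)
m(177, 188) - h(-169, v(K(0, -2), 2)) = 188 - (13 + 7*2 - 169) = 188 - (13 + 14 - 169) = 188 - 1*(-142) = 188 + 142 = 330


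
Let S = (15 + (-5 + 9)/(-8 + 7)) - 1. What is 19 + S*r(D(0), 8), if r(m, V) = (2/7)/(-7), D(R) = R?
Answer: 911/49 ≈ 18.592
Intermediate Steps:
r(m, V) = -2/49 (r(m, V) = (2*(⅐))*(-⅐) = (2/7)*(-⅐) = -2/49)
S = 10 (S = (15 + 4/(-1)) - 1 = (15 + 4*(-1)) - 1 = (15 - 4) - 1 = 11 - 1 = 10)
19 + S*r(D(0), 8) = 19 + 10*(-2/49) = 19 - 20/49 = 911/49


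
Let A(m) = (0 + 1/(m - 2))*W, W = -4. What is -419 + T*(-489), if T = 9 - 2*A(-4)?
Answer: -4168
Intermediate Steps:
A(m) = -4/(-2 + m) (A(m) = (0 + 1/(m - 2))*(-4) = (0 + 1/(-2 + m))*(-4) = -4/(-2 + m))
T = 23/3 (T = 9 - (-8)/(-2 - 4) = 9 - (-8)/(-6) = 9 - (-8)*(-1)/6 = 9 - 2*2/3 = 9 - 4/3 = 23/3 ≈ 7.6667)
-419 + T*(-489) = -419 + (23/3)*(-489) = -419 - 3749 = -4168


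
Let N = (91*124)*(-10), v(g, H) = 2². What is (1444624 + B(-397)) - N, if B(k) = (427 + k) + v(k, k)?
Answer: 1557498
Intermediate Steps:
v(g, H) = 4
B(k) = 431 + k (B(k) = (427 + k) + 4 = 431 + k)
N = -112840 (N = 11284*(-10) = -112840)
(1444624 + B(-397)) - N = (1444624 + (431 - 397)) - 1*(-112840) = (1444624 + 34) + 112840 = 1444658 + 112840 = 1557498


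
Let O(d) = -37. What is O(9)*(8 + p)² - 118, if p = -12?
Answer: -710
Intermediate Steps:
O(9)*(8 + p)² - 118 = -37*(8 - 12)² - 118 = -37*(-4)² - 118 = -37*16 - 118 = -592 - 118 = -710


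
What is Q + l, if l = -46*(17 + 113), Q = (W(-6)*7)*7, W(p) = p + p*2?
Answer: -6862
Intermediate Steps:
W(p) = 3*p (W(p) = p + 2*p = 3*p)
Q = -882 (Q = ((3*(-6))*7)*7 = -18*7*7 = -126*7 = -882)
l = -5980 (l = -46*130 = -5980)
Q + l = -882 - 5980 = -6862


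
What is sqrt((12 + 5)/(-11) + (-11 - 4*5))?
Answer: I*sqrt(3938)/11 ≈ 5.7049*I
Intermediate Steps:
sqrt((12 + 5)/(-11) + (-11 - 4*5)) = sqrt(-1/11*17 + (-11 - 20)) = sqrt(-17/11 - 31) = sqrt(-358/11) = I*sqrt(3938)/11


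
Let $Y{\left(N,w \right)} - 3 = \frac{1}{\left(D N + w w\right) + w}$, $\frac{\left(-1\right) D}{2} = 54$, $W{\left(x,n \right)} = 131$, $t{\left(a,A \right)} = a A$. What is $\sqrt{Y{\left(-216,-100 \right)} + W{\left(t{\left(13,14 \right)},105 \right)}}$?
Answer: $\frac{\sqrt{4109706419}}{5538} \approx 11.576$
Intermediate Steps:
$t{\left(a,A \right)} = A a$
$D = -108$ ($D = \left(-2\right) 54 = -108$)
$Y{\left(N,w \right)} = 3 + \frac{1}{w + w^{2} - 108 N}$ ($Y{\left(N,w \right)} = 3 + \frac{1}{\left(- 108 N + w w\right) + w} = 3 + \frac{1}{\left(- 108 N + w^{2}\right) + w} = 3 + \frac{1}{\left(w^{2} - 108 N\right) + w} = 3 + \frac{1}{w + w^{2} - 108 N}$)
$\sqrt{Y{\left(-216,-100 \right)} + W{\left(t{\left(13,14 \right)},105 \right)}} = \sqrt{\frac{1 - -69984 + 3 \left(-100\right) + 3 \left(-100\right)^{2}}{-100 + \left(-100\right)^{2} - -23328} + 131} = \sqrt{\frac{1 + 69984 - 300 + 3 \cdot 10000}{-100 + 10000 + 23328} + 131} = \sqrt{\frac{1 + 69984 - 300 + 30000}{33228} + 131} = \sqrt{\frac{1}{33228} \cdot 99685 + 131} = \sqrt{\frac{99685}{33228} + 131} = \sqrt{\frac{4452553}{33228}} = \frac{\sqrt{4109706419}}{5538}$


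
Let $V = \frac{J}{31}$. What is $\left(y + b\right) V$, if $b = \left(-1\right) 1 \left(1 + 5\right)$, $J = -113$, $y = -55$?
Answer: $\frac{6893}{31} \approx 222.35$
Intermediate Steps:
$b = -6$ ($b = \left(-1\right) 6 = -6$)
$V = - \frac{113}{31} \approx -3.6452$
$\left(y + b\right) V = \left(-55 - 6\right) \left(- \frac{113}{31}\right) = \left(-61\right) \left(- \frac{113}{31}\right) = \frac{6893}{31}$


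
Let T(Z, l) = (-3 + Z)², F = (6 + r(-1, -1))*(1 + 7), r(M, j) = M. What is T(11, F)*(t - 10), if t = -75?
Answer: -5440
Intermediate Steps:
F = 40 (F = (6 - 1)*(1 + 7) = 5*8 = 40)
T(11, F)*(t - 10) = (-3 + 11)²*(-75 - 10) = 8²*(-85) = 64*(-85) = -5440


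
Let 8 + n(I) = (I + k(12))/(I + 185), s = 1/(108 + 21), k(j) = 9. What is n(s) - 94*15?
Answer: -16920413/11933 ≈ -1418.0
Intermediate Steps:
s = 1/129 ≈ 0.0077519
n(I) = -8 + (9 + I)/(185 + I) (n(I) = -8 + (I + 9)/(I + 185) = -8 + (9 + I)/(185 + I))
n(s) - 94*15 = (-1471 - 7*1/129)/(185 + 1/129) - 94*15 = (-1471 - 7/129)/(23866/129) - 1*1410 = (129/23866)*(-189766/129) - 1410 = -94883/11933 - 1410 = -16920413/11933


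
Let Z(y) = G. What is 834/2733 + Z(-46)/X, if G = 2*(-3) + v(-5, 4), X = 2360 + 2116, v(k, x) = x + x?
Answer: 623075/2038818 ≈ 0.30561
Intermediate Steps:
v(k, x) = 2*x
X = 4476
G = 2 (G = 2*(-3) + 2*4 = -6 + 8 = 2)
Z(y) = 2
834/2733 + Z(-46)/X = 834/2733 + 2/4476 = 834*(1/2733) + 2*(1/4476) = 278/911 + 1/2238 = 623075/2038818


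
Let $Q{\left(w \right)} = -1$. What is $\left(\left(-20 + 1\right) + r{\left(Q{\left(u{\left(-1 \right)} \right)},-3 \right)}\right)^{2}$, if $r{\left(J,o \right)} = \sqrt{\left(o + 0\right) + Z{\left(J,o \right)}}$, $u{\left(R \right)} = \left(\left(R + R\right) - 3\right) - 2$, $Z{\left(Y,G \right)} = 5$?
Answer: $\left(-19 + \sqrt{2}\right)^{2} \approx 309.26$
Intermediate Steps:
$u{\left(R \right)} = -5 + 2 R$ ($u{\left(R \right)} = \left(2 R - 3\right) - 2 = \left(-3 + 2 R\right) - 2 = -5 + 2 R$)
$r{\left(J,o \right)} = \sqrt{5 + o}$ ($r{\left(J,o \right)} = \sqrt{\left(o + 0\right) + 5} = \sqrt{o + 5} = \sqrt{5 + o}$)
$\left(\left(-20 + 1\right) + r{\left(Q{\left(u{\left(-1 \right)} \right)},-3 \right)}\right)^{2} = \left(\left(-20 + 1\right) + \sqrt{5 - 3}\right)^{2} = \left(-19 + \sqrt{2}\right)^{2}$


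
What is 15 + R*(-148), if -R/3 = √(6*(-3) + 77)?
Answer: 15 + 444*√59 ≈ 3425.4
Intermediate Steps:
R = -3*√59 (R = -3*√(6*(-3) + 77) = -3*√(-18 + 77) = -3*√59 ≈ -23.043)
15 + R*(-148) = 15 - 3*√59*(-148) = 15 + 444*√59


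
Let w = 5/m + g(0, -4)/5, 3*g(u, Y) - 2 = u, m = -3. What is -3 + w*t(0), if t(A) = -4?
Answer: 47/15 ≈ 3.1333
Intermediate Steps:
g(u, Y) = ⅔ + u/3
w = -23/15 (w = 5/(-3) + (⅔ + (⅓)*0)/5 = 5*(-⅓) + (⅔ + 0)*(⅕) = -5/3 + (⅔)*(⅕) = -5/3 + 2/15 = -23/15 ≈ -1.5333)
-3 + w*t(0) = -3 - 23/15*(-4) = -3 + 92/15 = 47/15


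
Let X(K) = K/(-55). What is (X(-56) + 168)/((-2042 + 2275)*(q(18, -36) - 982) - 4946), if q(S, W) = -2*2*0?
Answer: -1162/1607045 ≈ -0.00072307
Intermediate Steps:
X(K) = -K/55 (X(K) = K*(-1/55) = -K/55)
q(S, W) = 0 (q(S, W) = -4*0 = 0)
(X(-56) + 168)/((-2042 + 2275)*(q(18, -36) - 982) - 4946) = (-1/55*(-56) + 168)/((-2042 + 2275)*(0 - 982) - 4946) = (56/55 + 168)/(233*(-982) - 4946) = 9296/(55*(-228806 - 4946)) = (9296/55)/(-233752) = (9296/55)*(-1/233752) = -1162/1607045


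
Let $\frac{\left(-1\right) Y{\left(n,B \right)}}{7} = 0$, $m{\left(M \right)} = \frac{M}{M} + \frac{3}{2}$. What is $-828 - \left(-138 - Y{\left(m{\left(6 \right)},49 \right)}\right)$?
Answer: $-690$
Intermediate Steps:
$m{\left(M \right)} = \frac{5}{2}$ ($m{\left(M \right)} = 1 + 3 \cdot \frac{1}{2} = 1 + \frac{3}{2} = \frac{5}{2}$)
$Y{\left(n,B \right)} = 0$ ($Y{\left(n,B \right)} = \left(-7\right) 0 = 0$)
$-828 - \left(-138 - Y{\left(m{\left(6 \right)},49 \right)}\right) = -828 - \left(-138 - 0\right) = -828 - \left(-138 + 0\right) = -828 - -138 = -828 + 138 = -690$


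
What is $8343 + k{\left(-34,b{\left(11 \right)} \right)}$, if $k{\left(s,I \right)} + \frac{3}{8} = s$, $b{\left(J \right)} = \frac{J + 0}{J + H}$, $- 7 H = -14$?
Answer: $\frac{66469}{8} \approx 8308.6$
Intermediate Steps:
$H = 2$ ($H = \left(- \frac{1}{7}\right) \left(-14\right) = 2$)
$b{\left(J \right)} = \frac{J}{2 + J}$ ($b{\left(J \right)} = \frac{J + 0}{J + 2} = \frac{J}{2 + J}$)
$k{\left(s,I \right)} = - \frac{3}{8} + s$
$8343 + k{\left(-34,b{\left(11 \right)} \right)} = 8343 - \frac{275}{8} = \frac{66469}{8}$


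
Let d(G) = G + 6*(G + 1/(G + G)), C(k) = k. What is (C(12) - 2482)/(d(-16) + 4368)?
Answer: -39520/68093 ≈ -0.58038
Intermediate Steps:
d(G) = 3/G + 7*G (d(G) = G + 6*(G + 1/(2*G)) = G + (3/G + 6*G) = 3/G + 7*G)
(C(12) - 2482)/(d(-16) + 4368) = (12 - 2482)/((3/(-16) + 7*(-16)) + 4368) = -2470/((3*(-1/16) - 112) + 4368) = -2470/((-3/16 - 112) + 4368) = -2470/(-1795/16 + 4368) = -2470/68093/16 = -2470*16/68093 = -39520/68093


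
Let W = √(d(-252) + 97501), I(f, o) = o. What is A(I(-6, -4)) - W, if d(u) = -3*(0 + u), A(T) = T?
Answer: -4 - √98257 ≈ -317.46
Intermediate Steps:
d(u) = -3*u
W = √98257 (W = √(-3*(-252) + 97501) = √(756 + 97501) = √98257 ≈ 313.46)
A(I(-6, -4)) - W = -4 - √98257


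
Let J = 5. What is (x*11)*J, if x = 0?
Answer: 0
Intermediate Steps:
(x*11)*J = (0*11)*5 = 0*5 = 0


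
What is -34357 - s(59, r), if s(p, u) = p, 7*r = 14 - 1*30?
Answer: -34416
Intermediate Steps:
r = -16/7 (r = (14 - 1*30)/7 = (14 - 30)/7 = (⅐)*(-16) = -16/7 ≈ -2.2857)
-34357 - s(59, r) = -34357 - 1*59 = -34357 - 59 = -34416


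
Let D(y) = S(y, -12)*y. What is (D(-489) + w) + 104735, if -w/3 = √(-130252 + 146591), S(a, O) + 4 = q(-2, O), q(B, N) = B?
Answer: 107669 - 3*√16339 ≈ 1.0729e+5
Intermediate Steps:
S(a, O) = -6 (S(a, O) = -4 - 2 = -6)
w = -3*√16339 (w = -3*√(-130252 + 146591) = -3*√16339 ≈ -383.47)
D(y) = -6*y
(D(-489) + w) + 104735 = (-6*(-489) - 3*√16339) + 104735 = (2934 - 3*√16339) + 104735 = 107669 - 3*√16339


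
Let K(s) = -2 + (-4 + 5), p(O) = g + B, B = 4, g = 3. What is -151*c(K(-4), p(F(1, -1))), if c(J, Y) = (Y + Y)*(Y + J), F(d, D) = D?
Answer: -12684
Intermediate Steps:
p(O) = 7 (p(O) = 3 + 4 = 7)
K(s) = -1 (K(s) = -2 + 1 = -1)
c(J, Y) = 2*Y*(J + Y) (c(J, Y) = (2*Y)*(J + Y) = 2*Y*(J + Y))
-151*c(K(-4), p(F(1, -1))) = -302*7*(-1 + 7) = -302*7*6 = -151*84 = -12684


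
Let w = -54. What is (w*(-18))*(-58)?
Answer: -56376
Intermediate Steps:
(w*(-18))*(-58) = -54*(-18)*(-58) = 972*(-58) = -56376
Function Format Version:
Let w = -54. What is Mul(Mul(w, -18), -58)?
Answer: -56376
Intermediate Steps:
Mul(Mul(w, -18), -58) = Mul(Mul(-54, -18), -58) = Mul(972, -58) = -56376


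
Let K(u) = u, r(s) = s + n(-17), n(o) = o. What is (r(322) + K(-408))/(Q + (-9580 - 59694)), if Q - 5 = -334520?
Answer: 103/403789 ≈ 0.00025508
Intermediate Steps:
r(s) = -17 + s (r(s) = s - 17 = -17 + s)
Q = -334515 (Q = 5 - 334520 = -334515)
(r(322) + K(-408))/(Q + (-9580 - 59694)) = ((-17 + 322) - 408)/(-334515 + (-9580 - 59694)) = (305 - 408)/(-334515 - 69274) = -103/(-403789) = -103*(-1/403789) = 103/403789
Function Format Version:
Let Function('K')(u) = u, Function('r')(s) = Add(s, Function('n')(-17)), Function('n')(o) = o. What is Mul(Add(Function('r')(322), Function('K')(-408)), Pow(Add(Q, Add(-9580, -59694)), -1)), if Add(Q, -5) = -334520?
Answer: Rational(103, 403789) ≈ 0.00025508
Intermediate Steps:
Function('r')(s) = Add(-17, s) (Function('r')(s) = Add(s, -17) = Add(-17, s))
Q = -334515 (Q = Add(5, -334520) = -334515)
Mul(Add(Function('r')(322), Function('K')(-408)), Pow(Add(Q, Add(-9580, -59694)), -1)) = Mul(Add(Add(-17, 322), -408), Pow(Add(-334515, Add(-9580, -59694)), -1)) = Mul(Add(305, -408), Pow(Add(-334515, -69274), -1)) = Mul(-103, Pow(-403789, -1)) = Mul(-103, Rational(-1, 403789)) = Rational(103, 403789)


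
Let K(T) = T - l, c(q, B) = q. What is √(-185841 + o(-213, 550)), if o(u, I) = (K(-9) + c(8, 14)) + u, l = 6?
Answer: I*√186061 ≈ 431.35*I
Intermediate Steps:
K(T) = -6 + T (K(T) = T - 1*6 = T - 6 = -6 + T)
o(u, I) = -7 + u (o(u, I) = ((-6 - 9) + 8) + u = (-15 + 8) + u = -7 + u)
√(-185841 + o(-213, 550)) = √(-185841 + (-7 - 213)) = √(-185841 - 220) = √(-186061) = I*√186061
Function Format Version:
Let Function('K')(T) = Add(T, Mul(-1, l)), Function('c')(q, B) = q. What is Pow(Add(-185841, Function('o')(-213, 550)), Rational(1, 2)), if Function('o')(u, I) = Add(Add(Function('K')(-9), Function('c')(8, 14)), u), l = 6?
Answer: Mul(I, Pow(186061, Rational(1, 2))) ≈ Mul(431.35, I)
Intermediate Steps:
Function('K')(T) = Add(-6, T) (Function('K')(T) = Add(T, Mul(-1, 6)) = Add(T, -6) = Add(-6, T))
Function('o')(u, I) = Add(-7, u) (Function('o')(u, I) = Add(Add(Add(-6, -9), 8), u) = Add(Add(-15, 8), u) = Add(-7, u))
Pow(Add(-185841, Function('o')(-213, 550)), Rational(1, 2)) = Pow(Add(-185841, Add(-7, -213)), Rational(1, 2)) = Pow(Add(-185841, -220), Rational(1, 2)) = Pow(-186061, Rational(1, 2)) = Mul(I, Pow(186061, Rational(1, 2)))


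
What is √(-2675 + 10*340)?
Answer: 5*√29 ≈ 26.926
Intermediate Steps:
√(-2675 + 10*340) = √(-2675 + 3400) = √725 = 5*√29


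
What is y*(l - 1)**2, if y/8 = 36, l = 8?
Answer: 14112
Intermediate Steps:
y = 288 (y = 8*36 = 288)
y*(l - 1)**2 = 288*(8 - 1)**2 = 288*7**2 = 288*49 = 14112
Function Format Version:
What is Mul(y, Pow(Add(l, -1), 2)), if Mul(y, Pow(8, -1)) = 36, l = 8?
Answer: 14112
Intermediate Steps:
y = 288 (y = Mul(8, 36) = 288)
Mul(y, Pow(Add(l, -1), 2)) = Mul(288, Pow(Add(8, -1), 2)) = Mul(288, Pow(7, 2)) = Mul(288, 49) = 14112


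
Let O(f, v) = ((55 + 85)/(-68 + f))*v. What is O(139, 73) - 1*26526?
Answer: -1873126/71 ≈ -26382.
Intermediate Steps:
O(f, v) = 140*v/(-68 + f) (O(f, v) = (140/(-68 + f))*v = 140*v/(-68 + f))
O(139, 73) - 1*26526 = 140*73/(-68 + 139) - 1*26526 = 140*73/71 - 26526 = 140*73*(1/71) - 26526 = 10220/71 - 26526 = -1873126/71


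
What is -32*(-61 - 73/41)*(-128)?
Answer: -10543104/41 ≈ -2.5715e+5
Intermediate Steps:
-32*(-61 - 73/41)*(-128) = -32*(-2574/41)*(-128) = (82368/41)*(-128) = -10543104/41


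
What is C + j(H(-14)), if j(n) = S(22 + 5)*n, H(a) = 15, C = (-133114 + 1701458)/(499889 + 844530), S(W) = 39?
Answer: 788053459/1344419 ≈ 586.17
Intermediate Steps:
C = 1568344/1344419 ≈ 1.1666
j(n) = 39*n
C + j(H(-14)) = 1568344/1344419 + 39*15 = 1568344/1344419 + 585 = 788053459/1344419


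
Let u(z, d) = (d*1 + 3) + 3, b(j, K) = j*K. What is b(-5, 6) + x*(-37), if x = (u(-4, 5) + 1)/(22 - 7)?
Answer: -298/5 ≈ -59.600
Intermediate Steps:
b(j, K) = K*j
u(z, d) = 6 + d (u(z, d) = (d + 3) + 3 = (3 + d) + 3 = 6 + d)
x = 4/5 (x = ((6 + 5) + 1)/(22 - 7) = (11 + 1)/15 = 12*(1/15) = 4/5 ≈ 0.80000)
b(-5, 6) + x*(-37) = 6*(-5) + (4/5)*(-37) = -30 - 148/5 = -298/5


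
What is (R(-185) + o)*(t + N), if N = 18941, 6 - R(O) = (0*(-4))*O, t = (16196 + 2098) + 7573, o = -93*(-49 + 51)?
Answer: -8065440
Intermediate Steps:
o = -186 (o = -93*2 = -186)
t = 25867 (t = 18294 + 7573 = 25867)
R(O) = 6 (R(O) = 6 - 0*(-4)*O = 6 - 0*O = 6 - 1*0 = 6 + 0 = 6)
(R(-185) + o)*(t + N) = (6 - 186)*(25867 + 18941) = -180*44808 = -8065440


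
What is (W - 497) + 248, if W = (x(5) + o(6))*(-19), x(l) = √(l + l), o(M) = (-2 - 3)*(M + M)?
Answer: 891 - 19*√10 ≈ 830.92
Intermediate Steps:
o(M) = -10*M
x(l) = √2*√l (x(l) = √(2*l) = √2*√l)
W = 1140 - 19*√10 (W = (√2*√5 - 10*6)*(-19) = (√10 - 60)*(-19) = (-60 + √10)*(-19) = 1140 - 19*√10 ≈ 1079.9)
(W - 497) + 248 = ((1140 - 19*√10) - 497) + 248 = (643 - 19*√10) + 248 = 891 - 19*√10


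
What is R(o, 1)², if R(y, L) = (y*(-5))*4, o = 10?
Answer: 40000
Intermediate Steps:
R(y, L) = -20*y (R(y, L) = -5*y*4 = -20*y)
R(o, 1)² = (-20*10)² = (-200)² = 40000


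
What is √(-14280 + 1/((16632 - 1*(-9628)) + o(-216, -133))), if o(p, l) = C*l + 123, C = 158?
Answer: I*√411637573711/5369 ≈ 119.5*I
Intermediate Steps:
o(p, l) = 123 + 158*l (o(p, l) = 158*l + 123 = 123 + 158*l)
√(-14280 + 1/((16632 - 1*(-9628)) + o(-216, -133))) = √(-14280 + 1/((16632 - 1*(-9628)) + (123 + 158*(-133)))) = √(-14280 + 1/((16632 + 9628) + (123 - 21014))) = √(-14280 + 1/(26260 - 20891)) = √(-14280 + 1/5369) = √(-76669319/5369) = I*√411637573711/5369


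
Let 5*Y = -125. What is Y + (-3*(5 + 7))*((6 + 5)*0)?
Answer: -25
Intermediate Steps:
Y = -25 (Y = (⅕)*(-125) = -25)
Y + (-3*(5 + 7))*((6 + 5)*0) = -25 + (-3*(5 + 7))*((6 + 5)*0) = -25 + (-3*12)*(11*0) = -25 - 36*0 = -25 + 0 = -25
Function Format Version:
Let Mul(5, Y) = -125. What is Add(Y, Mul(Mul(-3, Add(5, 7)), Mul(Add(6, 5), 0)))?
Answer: -25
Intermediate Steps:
Y = -25 (Y = Mul(Rational(1, 5), -125) = -25)
Add(Y, Mul(Mul(-3, Add(5, 7)), Mul(Add(6, 5), 0))) = Add(-25, Mul(Mul(-3, Add(5, 7)), Mul(Add(6, 5), 0))) = Add(-25, Mul(Mul(-3, 12), Mul(11, 0))) = Add(-25, Mul(-36, 0)) = Add(-25, 0) = -25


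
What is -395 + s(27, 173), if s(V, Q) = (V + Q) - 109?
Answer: -304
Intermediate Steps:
s(V, Q) = -109 + Q + V (s(V, Q) = (Q + V) - 109 = -109 + Q + V)
-395 + s(27, 173) = -395 + (-109 + 173 + 27) = -395 + 91 = -304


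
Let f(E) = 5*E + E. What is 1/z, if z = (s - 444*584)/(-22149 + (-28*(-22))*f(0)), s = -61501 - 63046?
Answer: 22149/383843 ≈ 0.057703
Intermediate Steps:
f(E) = 6*E
s = -124547
z = 383843/22149 (z = (-124547 - 444*584)/(-22149 + (-28*(-22))*(6*0)) = (-124547 - 259296)/(-22149 + 616*0) = -383843/(-22149 + 0) = -383843/(-22149) = -383843*(-1/22149) = 383843/22149 ≈ 17.330)
1/z = 1/(383843/22149) = 22149/383843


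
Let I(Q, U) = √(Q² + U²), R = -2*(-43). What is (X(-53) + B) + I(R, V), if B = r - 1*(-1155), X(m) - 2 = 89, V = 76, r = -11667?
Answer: -10421 + 2*√3293 ≈ -10306.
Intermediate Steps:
R = 86
X(m) = 91 (X(m) = 2 + 89 = 91)
B = -10512 (B = -11667 - 1*(-1155) = -11667 + 1155 = -10512)
(X(-53) + B) + I(R, V) = (91 - 10512) + √(86² + 76²) = -10421 + √(7396 + 5776) = -10421 + √13172 = -10421 + 2*√3293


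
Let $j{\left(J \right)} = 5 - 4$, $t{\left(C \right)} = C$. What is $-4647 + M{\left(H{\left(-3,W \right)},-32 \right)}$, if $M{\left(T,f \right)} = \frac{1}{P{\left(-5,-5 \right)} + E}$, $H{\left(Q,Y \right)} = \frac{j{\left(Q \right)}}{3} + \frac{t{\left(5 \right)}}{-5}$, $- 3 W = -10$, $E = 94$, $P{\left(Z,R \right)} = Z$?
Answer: $- \frac{413582}{89} \approx -4647.0$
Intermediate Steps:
$j{\left(J \right)} = 1$
$W = \frac{10}{3}$ ($W = \left(- \frac{1}{3}\right) \left(-10\right) = \frac{10}{3} \approx 3.3333$)
$H{\left(Q,Y \right)} = - \frac{2}{3}$ ($H{\left(Q,Y \right)} = 1 \cdot \frac{1}{3} + \frac{5}{-5} = 1 \cdot \frac{1}{3} + 5 \left(- \frac{1}{5}\right) = \frac{1}{3} - 1 = - \frac{2}{3}$)
$M{\left(T,f \right)} = \frac{1}{89}$ ($M{\left(T,f \right)} = \frac{1}{-5 + 94} = \frac{1}{89}$)
$-4647 + M{\left(H{\left(-3,W \right)},-32 \right)} = -4647 + \frac{1}{89} = - \frac{413582}{89}$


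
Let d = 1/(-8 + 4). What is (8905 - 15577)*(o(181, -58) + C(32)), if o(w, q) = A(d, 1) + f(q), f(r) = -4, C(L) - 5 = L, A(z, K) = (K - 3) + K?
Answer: -213504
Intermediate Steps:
d = -1/4 (d = 1/(-4) = -1/4 ≈ -0.25000)
A(z, K) = -3 + 2*K (A(z, K) = (-3 + K) + K = -3 + 2*K)
C(L) = 5 + L
o(w, q) = -5 (o(w, q) = (-3 + 2*1) - 4 = (-3 + 2) - 4 = -1 - 4 = -5)
(8905 - 15577)*(o(181, -58) + C(32)) = (8905 - 15577)*(-5 + (5 + 32)) = -6672*(-5 + 37) = -6672*32 = -213504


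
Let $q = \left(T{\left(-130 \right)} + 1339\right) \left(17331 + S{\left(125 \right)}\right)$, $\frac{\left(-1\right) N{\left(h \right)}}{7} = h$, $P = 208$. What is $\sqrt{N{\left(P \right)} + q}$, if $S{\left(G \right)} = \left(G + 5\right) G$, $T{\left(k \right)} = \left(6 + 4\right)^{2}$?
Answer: $9 \sqrt{596563} \approx 6951.4$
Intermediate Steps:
$T{\left(k \right)} = 100$ ($T{\left(k \right)} = 10^{2} = 100$)
$S{\left(G \right)} = G \left(5 + G\right)$ ($S{\left(G \right)} = \left(5 + G\right) G = G \left(5 + G\right)$)
$N{\left(h \right)} = - 7 h$
$q = 48323059$ ($q = \left(100 + 1339\right) \left(17331 + 125 \left(5 + 125\right)\right) = 1439 \left(17331 + 125 \cdot 130\right) = 1439 \left(17331 + 16250\right) = 1439 \cdot 33581 = 48323059$)
$\sqrt{N{\left(P \right)} + q} = \sqrt{\left(-7\right) 208 + 48323059} = \sqrt{-1456 + 48323059} = \sqrt{48321603} = 9 \sqrt{596563}$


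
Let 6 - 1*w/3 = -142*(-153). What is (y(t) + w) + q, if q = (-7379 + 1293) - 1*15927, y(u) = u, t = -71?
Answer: -87244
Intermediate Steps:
q = -22013 (q = -6086 - 15927 = -22013)
w = -65160 (w = 18 - (-426)*(-153) = 18 - 3*21726 = 18 - 65178 = -65160)
(y(t) + w) + q = (-71 - 65160) - 22013 = -65231 - 22013 = -87244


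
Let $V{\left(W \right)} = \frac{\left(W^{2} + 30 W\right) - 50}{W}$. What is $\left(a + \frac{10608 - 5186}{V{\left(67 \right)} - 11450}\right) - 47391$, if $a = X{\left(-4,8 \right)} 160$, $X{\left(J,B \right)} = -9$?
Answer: $- \frac{37146153805}{760701} \approx -48832.0$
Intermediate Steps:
$V{\left(W \right)} = \frac{-50 + W^{2} + 30 W}{W}$
$a = -1440$ ($a = \left(-9\right) 160 = -1440$)
$\left(a + \frac{10608 - 5186}{V{\left(67 \right)} - 11450}\right) - 47391 = \left(-1440 + \frac{10608 - 5186}{\left(30 + 67 - \frac{50}{67}\right) - 11450}\right) - 47391 = \left(-1440 + \frac{5422}{\left(30 + 67 - \frac{50}{67}\right) - 11450}\right) - 47391 = \left(-1440 + \frac{5422}{\frac{6449}{67} - 11450}\right) - 47391 = \left(-1440 + \frac{5422}{- \frac{760701}{67}}\right) - 47391 = \left(-1440 + 5422 \left(- \frac{67}{760701}\right)\right) - 47391 = \left(-1440 - \frac{363274}{760701}\right) - 47391 = - \frac{1095772714}{760701} - 47391 = - \frac{37146153805}{760701}$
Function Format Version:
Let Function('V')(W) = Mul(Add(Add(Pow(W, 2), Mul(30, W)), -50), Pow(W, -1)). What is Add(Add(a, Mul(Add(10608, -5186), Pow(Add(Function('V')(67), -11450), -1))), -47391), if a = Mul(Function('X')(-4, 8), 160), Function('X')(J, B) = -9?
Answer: Rational(-37146153805, 760701) ≈ -48832.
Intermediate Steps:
Function('V')(W) = Mul(Pow(W, -1), Add(-50, Pow(W, 2), Mul(30, W))) (Function('V')(W) = Mul(Add(-50, Pow(W, 2), Mul(30, W)), Pow(W, -1)) = Mul(Pow(W, -1), Add(-50, Pow(W, 2), Mul(30, W))))
a = -1440 (a = Mul(-9, 160) = -1440)
Add(Add(a, Mul(Add(10608, -5186), Pow(Add(Function('V')(67), -11450), -1))), -47391) = Add(Add(-1440, Mul(Add(10608, -5186), Pow(Add(Add(30, 67, Mul(-50, Pow(67, -1))), -11450), -1))), -47391) = Add(Add(-1440, Mul(5422, Pow(Add(Add(30, 67, Mul(-50, Rational(1, 67))), -11450), -1))), -47391) = Add(Add(-1440, Mul(5422, Pow(Add(Add(30, 67, Rational(-50, 67)), -11450), -1))), -47391) = Add(Add(-1440, Mul(5422, Pow(Add(Rational(6449, 67), -11450), -1))), -47391) = Add(Add(-1440, Mul(5422, Pow(Rational(-760701, 67), -1))), -47391) = Add(Add(-1440, Mul(5422, Rational(-67, 760701))), -47391) = Add(Add(-1440, Rational(-363274, 760701)), -47391) = Add(Rational(-1095772714, 760701), -47391) = Rational(-37146153805, 760701)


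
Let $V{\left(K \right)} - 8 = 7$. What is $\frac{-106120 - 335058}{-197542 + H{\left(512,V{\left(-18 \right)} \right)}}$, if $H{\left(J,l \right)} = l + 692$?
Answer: $\frac{441178}{196835} \approx 2.2414$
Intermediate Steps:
$V{\left(K \right)} = 15$ ($V{\left(K \right)} = 8 + 7 = 15$)
$H{\left(J,l \right)} = 692 + l$
$\frac{-106120 - 335058}{-197542 + H{\left(512,V{\left(-18 \right)} \right)}} = \frac{-106120 - 335058}{-197542 + \left(692 + 15\right)} = - \frac{441178}{-197542 + 707} = - \frac{441178}{-196835} = \left(-441178\right) \left(- \frac{1}{196835}\right) = \frac{441178}{196835}$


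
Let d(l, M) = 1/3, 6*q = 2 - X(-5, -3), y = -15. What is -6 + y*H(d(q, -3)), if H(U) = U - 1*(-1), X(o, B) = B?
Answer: -26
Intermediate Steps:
q = 5/6 (q = (2 - 1*(-3))/6 = (2 + 3)/6 = (1/6)*5 = 5/6 ≈ 0.83333)
d(l, M) = 1/3
H(U) = 1 + U (H(U) = U + 1 = 1 + U)
-6 + y*H(d(q, -3)) = -6 - 15*(1 + 1/3) = -6 - 15*4/3 = -6 - 20 = -26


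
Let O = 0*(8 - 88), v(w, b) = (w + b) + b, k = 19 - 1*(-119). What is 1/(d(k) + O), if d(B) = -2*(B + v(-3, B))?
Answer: -1/822 ≈ -0.0012165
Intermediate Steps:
k = 138 (k = 19 + 119 = 138)
v(w, b) = w + 2*b (v(w, b) = (b + w) + b = w + 2*b)
d(B) = 6 - 6*B (d(B) = -2*(B + (-3 + 2*B)) = -2*(-3 + 3*B) = 6 - 6*B)
O = 0 (O = 0*(-80) = 0)
1/(d(k) + O) = 1/((6 - 6*138) + 0) = 1/((6 - 828) + 0) = 1/(-822 + 0) = 1/(-822) = -1/822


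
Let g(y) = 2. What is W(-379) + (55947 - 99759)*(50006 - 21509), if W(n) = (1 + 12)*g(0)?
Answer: -1248510538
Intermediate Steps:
W(n) = 26 (W(n) = (1 + 12)*2 = 13*2 = 26)
W(-379) + (55947 - 99759)*(50006 - 21509) = 26 + (55947 - 99759)*(50006 - 21509) = 26 - 43812*28497 = 26 - 1248510564 = -1248510538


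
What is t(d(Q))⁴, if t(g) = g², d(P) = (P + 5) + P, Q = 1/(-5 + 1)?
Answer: 43046721/256 ≈ 1.6815e+5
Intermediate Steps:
Q = -¼ (Q = 1/(-4) = -¼ ≈ -0.25000)
d(P) = 5 + 2*P (d(P) = (5 + P) + P = 5 + 2*P)
t(d(Q))⁴ = ((5 + 2*(-¼))²)⁴ = ((5 - ½)²)⁴ = ((9/2)²)⁴ = (81/4)⁴ = 43046721/256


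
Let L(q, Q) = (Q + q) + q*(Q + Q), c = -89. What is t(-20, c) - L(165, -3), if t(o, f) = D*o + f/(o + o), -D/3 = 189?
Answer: 486809/40 ≈ 12170.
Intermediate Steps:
D = -567 (D = -3*189 = -567)
L(q, Q) = Q + q + 2*Q*q (L(q, Q) = (Q + q) + q*(2*Q) = (Q + q) + 2*Q*q = Q + q + 2*Q*q)
t(o, f) = -567*o + f/(2*o) (t(o, f) = -567*o + f/(o + o) = -567*o + f/((2*o)) = -567*o + (1/(2*o))*f = -567*o + f/(2*o))
t(-20, c) - L(165, -3) = (-567*(-20) + (½)*(-89)/(-20)) - (-3 + 165 + 2*(-3)*165) = (11340 + (½)*(-89)*(-1/20)) - (-3 + 165 - 990) = (11340 + 89/40) - 1*(-828) = 453689/40 + 828 = 486809/40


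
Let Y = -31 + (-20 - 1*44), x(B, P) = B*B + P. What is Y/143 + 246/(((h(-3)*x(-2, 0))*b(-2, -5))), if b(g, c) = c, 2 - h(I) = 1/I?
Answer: -59417/10010 ≈ -5.9358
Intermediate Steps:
h(I) = 2 - 1/I
x(B, P) = P + B**2 (x(B, P) = B**2 + P = P + B**2)
Y = -95 (Y = -31 + (-20 - 44) = -31 - 64 = -95)
Y/143 + 246/(((h(-3)*x(-2, 0))*b(-2, -5))) = -95/143 + 246/((((2 - 1/(-3))*(0 + (-2)**2))*(-5))) = -95*1/143 + 246/((((2 - 1*(-1/3))*(0 + 4))*(-5))) = -95/143 + 246/((((2 + 1/3)*4)*(-5))) = -95/143 + 246/((((7/3)*4)*(-5))) = -95/143 + 246/(((28/3)*(-5))) = -95/143 + 246/(-140/3) = -95/143 + 246*(-3/140) = -95/143 - 369/70 = -59417/10010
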